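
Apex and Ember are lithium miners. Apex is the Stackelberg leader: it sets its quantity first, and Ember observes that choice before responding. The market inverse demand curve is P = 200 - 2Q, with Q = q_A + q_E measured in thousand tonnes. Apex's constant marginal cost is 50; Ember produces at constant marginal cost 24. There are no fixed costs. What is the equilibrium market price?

The follower Ember best-responds to any q_A: π_E = (200 - 2Q)q_E - 24q_E.
∂π_E/∂q_E = 176 - 2q_A - 4q_E = 0 gives the reaction function q_E = (176 - 2q_A)/4.
Apex substitutes q_E(q_A) into its own profit: π_A = q_A(200 - 2q_A - (176 - 2q_A)/2) - 50q_A = (112 - q_A)q_A - 50q_A.
Maximising: ∂π_A/∂q_A = 62 - 2q_A = 0, giving q_A = 31.
Then q_E = (176 - 2·31)/4 = 57/2.
Total output Q = 119/2, so price P = 200 - 2·(119/2) = 81.

81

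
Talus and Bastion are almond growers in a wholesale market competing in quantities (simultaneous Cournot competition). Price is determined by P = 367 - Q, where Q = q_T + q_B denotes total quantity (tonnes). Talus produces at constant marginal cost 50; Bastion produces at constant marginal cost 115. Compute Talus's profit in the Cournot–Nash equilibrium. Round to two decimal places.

Talus's profit: π_T = (367 - Q)q_T - (50q_T). Setting ∂π_T/∂q_T = 0: 317 - 2q_T - (q_B) = 0.
Bastion's profit: π_B = (367 - Q)q_B - (115q_B). Setting ∂π_B/∂q_B = 0: 252 - 2q_B - (q_T) = 0.
Rearranging gives the reaction functions q_T = (317 - q_B)/2 and q_B = (252 - q_T)/2.
Substituting one into the other gives q_T = 382/3 and q_B = 187/3.
Price P = 367 - 569/3 = 532/3.
Talus's profit: (532/3 - 50)·(382/3) = 16213.7778.

16213.78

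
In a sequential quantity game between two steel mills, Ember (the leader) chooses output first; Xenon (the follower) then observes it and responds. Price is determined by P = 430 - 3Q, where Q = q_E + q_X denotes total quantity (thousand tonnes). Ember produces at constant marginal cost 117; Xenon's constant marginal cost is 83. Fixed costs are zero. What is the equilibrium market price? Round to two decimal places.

Solve by backward induction. Given q_E, the follower Xenon maximises π_X = (430 - 3q_E - 3q_X)q_X - 83q_X.
Setting the follower's marginal profit to zero, 347 - 3q_E - 6q_X = 0, i.e. q_X = (347 - 3q_E)/6.
Ember substitutes q_X(q_E) into its own profit: π_E = q_E(430 - 3q_E - (347 - 3q_E)/2) - 117q_E = (513/2 - (3/2)q_E)q_E - 117q_E.
Leader FOC: 279/2 - 3q_E = 0, so q_E = 93/2.
Then q_X = (347 - 3·(93/2))/6 = 415/12.
Total output Q = 973/12, so price P = 430 - 3·(973/12) = 747/4.

186.75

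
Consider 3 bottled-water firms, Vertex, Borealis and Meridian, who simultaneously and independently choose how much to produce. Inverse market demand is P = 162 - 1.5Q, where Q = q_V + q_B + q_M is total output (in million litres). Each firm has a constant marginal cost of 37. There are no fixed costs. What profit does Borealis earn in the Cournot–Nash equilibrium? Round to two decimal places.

Each firm earns π_i = (162 - 1.5Q)q_i - 37q_i.
Setting ∂π_i/∂q_i = 0 with rivals' quantities fixed: 125 - 3q_i - (3/2)·Σ_{j≠i} q_j = 0.
By symmetry each firm produces the same amount; substituting Σ_{j≠i} q_j = 2q_i yields q_i = 125/6.
Price P = 162 - (3/2)·(125/2) = 273/4.
Borealis's profit: (273/4 - 37)·(125/6) = 651.0417.

651.04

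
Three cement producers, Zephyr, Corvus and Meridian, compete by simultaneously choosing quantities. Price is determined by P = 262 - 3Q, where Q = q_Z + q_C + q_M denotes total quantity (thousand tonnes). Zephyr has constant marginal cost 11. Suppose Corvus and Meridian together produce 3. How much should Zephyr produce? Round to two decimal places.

With rivals' combined output fixed at 3, Zephyr's profit is π_Z = (262 - 3·3 - 3q_Z)q_Z - (11q_Z) = (253 - 3q_Z)q_Z - (11q_Z).
∂π_Z/∂q_Z = 242 - 6q_Z = 0, so q_Z = 121/3.

40.33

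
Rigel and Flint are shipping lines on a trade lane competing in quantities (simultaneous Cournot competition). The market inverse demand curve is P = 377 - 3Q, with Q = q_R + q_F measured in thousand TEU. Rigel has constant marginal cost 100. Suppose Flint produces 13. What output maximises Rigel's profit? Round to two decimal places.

With the rival's output fixed at 13, Rigel's profit is π_R = (377 - 3·13 - 3q_R)q_R - (100q_R) = (338 - 3q_R)q_R - (100q_R).
∂π_R/∂q_R = 238 - 6q_R = 0, so q_R = 119/3.

39.67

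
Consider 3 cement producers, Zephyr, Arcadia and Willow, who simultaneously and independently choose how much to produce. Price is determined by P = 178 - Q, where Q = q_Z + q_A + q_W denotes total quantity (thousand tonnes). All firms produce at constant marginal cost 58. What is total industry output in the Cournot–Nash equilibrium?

90

Each firm earns π_i = (178 - Q)q_i - 58q_i.
First-order condition (treating rivals' output as given): 120 - 2q_i - Σ_{j≠i} q_j = 0.
With identical firms every q_j equals q_i, so Σ_{j≠i} q_j = 2q_i and 120 = 4q_i, giving q_i = 30.
Total output Q = 30 + 30 + 30 = 90.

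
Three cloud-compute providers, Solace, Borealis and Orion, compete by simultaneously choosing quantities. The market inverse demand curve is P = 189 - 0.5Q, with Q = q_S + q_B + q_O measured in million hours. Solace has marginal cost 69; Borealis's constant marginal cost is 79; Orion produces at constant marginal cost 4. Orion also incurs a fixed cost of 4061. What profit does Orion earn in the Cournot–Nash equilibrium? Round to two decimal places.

Solace's profit: π_S = (189 - 0.5Q)q_S - (69q_S). Setting ∂π_S/∂q_S = 0: 120 - q_S - (1/2)(q_B + q_O) = 0.
Borealis's first-order condition: 110 - q_B - (1/2)(q_S + q_O) = 0.
Orion's profit: π_O = (189 - 0.5Q)q_O - (4q_O). Setting ∂π_O/∂q_O = 0: 185 - q_O - (1/2)(q_S + q_B) = 0.
Summing all 3 equations gives 415 − 2Q = 0, hence Q = 415/2.
Back-substituting: q_S = (120 − 415/4)/(1/2) = 65/2, q_B = (110 − 415/4)/(1/2) = 25/2, q_O = (185 − 415/4)/(1/2) = 325/2.
Price P = 189 - (1/2)·(415/2) = 341/4.
Orion's profit: (341/4 - 4)·(325/2) - 4061 = 9142.1250.

9142.13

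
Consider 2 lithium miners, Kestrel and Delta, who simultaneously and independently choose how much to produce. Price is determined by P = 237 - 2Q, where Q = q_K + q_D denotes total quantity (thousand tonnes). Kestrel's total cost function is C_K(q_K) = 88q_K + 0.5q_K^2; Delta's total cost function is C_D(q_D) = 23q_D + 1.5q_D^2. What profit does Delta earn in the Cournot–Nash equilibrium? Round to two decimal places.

Kestrel's profit: π_K = (237 - 2Q)q_K - (88q_K + (1/2)q_K²). Setting ∂π_K/∂q_K = 0: 149 - 5q_K - 2(q_D) = 0.
Delta's first-order condition: 214 - 7q_D - 2(q_K) = 0.
Best responses: q_K = (149 - 2q_D)/5, q_D = (214 - 2q_K)/7.
Substituting one into the other gives q_K = 615/31 and q_D = 772/31.
Price P = 237 - 2·(1387/31) = 147.5161.
Delta's profit: 147.5161·(772/31) - 23·(772/31) - (3/2)(772/31)² = 2170.5973.

2170.60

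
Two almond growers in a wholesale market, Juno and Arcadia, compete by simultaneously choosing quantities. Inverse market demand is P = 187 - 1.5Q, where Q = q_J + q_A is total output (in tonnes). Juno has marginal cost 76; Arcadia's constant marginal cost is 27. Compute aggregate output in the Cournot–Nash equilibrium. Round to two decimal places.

60.22

Juno's profit: π_J = (187 - 1.5Q)q_J - (76q_J). Setting ∂π_J/∂q_J = 0: 111 - 3q_J - (3/2)(q_A) = 0.
Arcadia's profit: π_A = (187 - 1.5Q)q_A - (27q_A). Setting ∂π_A/∂q_A = 0: 160 - 3q_A - (3/2)(q_J) = 0.
So q_J = (111 - (3/2)q_A)/3 and q_A = (160 - (3/2)q_J)/3.
Solving the pair: q_J = 124/9, q_A = 418/9.
Total output Q = 124/9 + 418/9 = 542/9.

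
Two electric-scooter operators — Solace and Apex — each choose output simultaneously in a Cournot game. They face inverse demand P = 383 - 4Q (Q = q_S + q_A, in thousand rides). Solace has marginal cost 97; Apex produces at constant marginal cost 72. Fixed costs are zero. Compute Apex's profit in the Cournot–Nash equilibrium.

3136

Solace's profit: π_S = (383 - 4Q)q_S - (97q_S). Setting ∂π_S/∂q_S = 0: 286 - 8q_S - 4(q_A) = 0.
Apex's first-order condition: 311 - 8q_A - 4(q_S) = 0.
Best responses: q_S = (286 - 4q_A)/8, q_A = (311 - 4q_S)/8.
Solving the pair: q_S = 87/4, q_A = 28.
Price P = 383 - 4·(199/4) = 184.
Apex's profit: (184 - 72)·28 = 3136.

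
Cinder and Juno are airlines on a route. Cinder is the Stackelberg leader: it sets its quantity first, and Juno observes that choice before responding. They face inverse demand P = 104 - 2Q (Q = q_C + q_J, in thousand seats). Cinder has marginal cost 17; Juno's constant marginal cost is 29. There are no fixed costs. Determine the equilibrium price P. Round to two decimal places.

41.75

The follower Juno best-responds to any q_C: π_J = (104 - 2Q)q_J - 29q_J.
∂π_J/∂q_J = 75 - 2q_C - 4q_J = 0 gives the reaction function q_J = (75 - 2q_C)/4.
Cinder substitutes q_J(q_C) into its own profit: π_C = q_C(104 - 2q_C - (75 - 2q_C)/2) - 17q_C = (133/2 - q_C)q_C - 17q_C.
Leader FOC: 99/2 - 2q_C = 0, so q_C = 99/4.
Then q_J = (75 - 2·(99/4))/4 = 51/8.
Total output Q = 249/8, so price P = 104 - 2·(249/8) = 167/4.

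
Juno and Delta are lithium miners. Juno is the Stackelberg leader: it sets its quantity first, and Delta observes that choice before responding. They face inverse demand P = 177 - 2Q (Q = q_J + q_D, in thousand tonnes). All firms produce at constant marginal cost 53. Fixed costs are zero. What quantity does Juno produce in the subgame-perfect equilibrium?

31

The follower Delta best-responds to any q_J: π_D = (177 - 2Q)q_D - 53q_D.
Follower FOC: 124 - 2q_J - 4q_D = 0, so q_D(q_J) = (124 - 2q_J)/4.
Juno substitutes q_D(q_J) into its own profit: π_J = q_J(177 - 2q_J - (124 - 2q_J)/2) - 53q_J = (115 - q_J)q_J - 53q_J.
The leader's first-order condition 62 - 2q_J = 0 yields q_J = 31.
Then q_D = (124 - 2·31)/4 = 31/2.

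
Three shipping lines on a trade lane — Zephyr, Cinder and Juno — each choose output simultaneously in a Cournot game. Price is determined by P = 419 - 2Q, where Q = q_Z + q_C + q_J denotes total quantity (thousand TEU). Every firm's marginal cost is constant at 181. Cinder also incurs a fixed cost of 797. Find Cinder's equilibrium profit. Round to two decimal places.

Each firm earns π_i = (419 - 2Q)q_i - 181q_i.
Setting ∂π_i/∂q_i = 0 with rivals' quantities fixed: 238 - 4q_i - 2·Σ_{j≠i} q_j = 0.
By symmetry each firm produces the same amount; substituting Σ_{j≠i} q_j = 2q_i yields q_i = 238/8 = 119/4.
Price P = 419 - 2·(357/4) = 481/2.
Cinder's profit: (481/2 - 181)·(119/4) - 797 = 973.1250.

973.13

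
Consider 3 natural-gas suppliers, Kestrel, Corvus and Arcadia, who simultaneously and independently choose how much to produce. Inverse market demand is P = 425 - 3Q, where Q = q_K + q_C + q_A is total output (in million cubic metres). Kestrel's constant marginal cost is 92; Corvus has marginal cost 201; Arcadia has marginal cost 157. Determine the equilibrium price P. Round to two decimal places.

Kestrel's profit: π_K = (425 - 3Q)q_K - (92q_K). Setting ∂π_K/∂q_K = 0: 333 - 6q_K - 3(q_C + q_A) = 0.
Corvus's profit: π_C = (425 - 3Q)q_C - (201q_C). Setting ∂π_C/∂q_C = 0: 224 - 6q_C - 3(q_K + q_A) = 0.
Arcadia's first-order condition: 268 - 6q_A - 3(q_K + q_C) = 0.
Summing all 3 equations gives 825 − 12Q = 0, hence Q = 275/4.
Back-substituting: q_K = (333 − 825/4)/3 = 169/4, q_C = (224 − 825/4)/3 = 71/12, q_A = (268 − 825/4)/3 = 247/12.
Total output Q = 275/4, so price P = 425 - 3·(275/4) = 875/4.

218.75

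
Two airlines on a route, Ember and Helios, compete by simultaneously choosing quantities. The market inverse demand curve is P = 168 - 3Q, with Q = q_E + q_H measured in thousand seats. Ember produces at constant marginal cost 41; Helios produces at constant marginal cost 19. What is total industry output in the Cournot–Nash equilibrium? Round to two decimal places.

30.67

Ember's profit: π_E = (168 - 3Q)q_E - (41q_E). Setting ∂π_E/∂q_E = 0: 127 - 6q_E - 3(q_H) = 0.
Helios's profit: π_H = (168 - 3Q)q_H - (19q_H). Setting ∂π_H/∂q_H = 0: 149 - 6q_H - 3(q_E) = 0.
So q_E = (127 - 3q_H)/6 and q_H = (149 - 3q_E)/6.
Solving the pair: q_E = 35/3, q_H = 19.
Total output Q = 35/3 + 19 = 92/3.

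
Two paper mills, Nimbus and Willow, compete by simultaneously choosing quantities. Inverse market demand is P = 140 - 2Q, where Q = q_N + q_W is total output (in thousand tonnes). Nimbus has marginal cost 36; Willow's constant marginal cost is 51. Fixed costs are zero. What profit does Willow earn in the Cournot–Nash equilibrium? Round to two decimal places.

304.22

Nimbus's profit: π_N = (140 - 2Q)q_N - (36q_N). Setting ∂π_N/∂q_N = 0: 104 - 4q_N - 2(q_W) = 0.
Willow's profit: π_W = (140 - 2Q)q_W - (51q_W). Setting ∂π_W/∂q_W = 0: 89 - 4q_W - 2(q_N) = 0.
So q_N = (104 - 2q_W)/4 and q_W = (89 - 2q_N)/4.
Substituting one into the other gives q_N = 119/6 and q_W = 37/3.
Price P = 140 - 2·(193/6) = 227/3.
Willow's profit: (227/3 - 51)·(37/3) = 304.2222.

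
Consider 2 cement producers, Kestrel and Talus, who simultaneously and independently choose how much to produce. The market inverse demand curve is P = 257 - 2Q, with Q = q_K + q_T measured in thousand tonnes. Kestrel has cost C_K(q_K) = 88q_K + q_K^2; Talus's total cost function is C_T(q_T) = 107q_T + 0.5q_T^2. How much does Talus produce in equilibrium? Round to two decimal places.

21.62

Kestrel's profit: π_K = (257 - 2Q)q_K - (88q_K + q_K²). Setting ∂π_K/∂q_K = 0: 169 - 6q_K - 2(q_T) = 0.
Talus's first-order condition: 150 - 5q_T - 2(q_K) = 0.
Rearranging gives the reaction functions q_K = (169 - 2q_T)/6 and q_T = (150 - 2q_K)/5.
Substituting one into the other gives q_K = 545/26 and q_T = 281/13.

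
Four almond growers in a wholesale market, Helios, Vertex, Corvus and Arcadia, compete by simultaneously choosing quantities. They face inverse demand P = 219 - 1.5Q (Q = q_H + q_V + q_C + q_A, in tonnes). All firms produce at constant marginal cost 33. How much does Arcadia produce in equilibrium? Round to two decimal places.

24.80

A representative firm's profit is π_i = q_i(219 - 1.5Q) - 33q_i.
First-order condition (treating rivals' output as given): 186 - 3q_i - (3/2)·Σ_{j≠i} q_j = 0.
With identical firms every q_j equals q_i, so Σ_{j≠i} q_j = 3q_i and 186 = (15/2)q_i, giving q_i = 124/5.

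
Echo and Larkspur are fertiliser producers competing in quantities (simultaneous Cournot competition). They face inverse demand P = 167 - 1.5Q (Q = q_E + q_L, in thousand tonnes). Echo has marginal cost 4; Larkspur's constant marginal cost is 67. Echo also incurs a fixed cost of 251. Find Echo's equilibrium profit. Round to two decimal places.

Echo's profit: π_E = (167 - 1.5Q)q_E - (4q_E). Setting ∂π_E/∂q_E = 0: 163 - 3q_E - (3/2)(q_L) = 0.
Larkspur's profit: π_L = (167 - 1.5Q)q_L - (67q_L). Setting ∂π_L/∂q_L = 0: 100 - 3q_L - (3/2)(q_E) = 0.
Best responses: q_E = (163 - (3/2)q_L)/3, q_L = (100 - (3/2)q_E)/3.
Substituting one into the other gives q_E = 452/9 and q_L = 74/9.
Price P = 167 - (3/2)·(526/9) = 238/3.
Echo's profit: (238/3 - 4)·(452/9) - 251 = 3532.4074.

3532.41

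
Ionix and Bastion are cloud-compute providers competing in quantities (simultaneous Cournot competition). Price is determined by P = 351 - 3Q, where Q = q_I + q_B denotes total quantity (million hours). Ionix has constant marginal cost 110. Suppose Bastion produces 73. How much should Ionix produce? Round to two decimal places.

With the rival's output fixed at 73, Ionix's profit is π_I = (351 - 3·73 - 3q_I)q_I - (110q_I) = (132 - 3q_I)q_I - (110q_I).
∂π_I/∂q_I = 22 - 6q_I = 0, so q_I = 11/3.

3.67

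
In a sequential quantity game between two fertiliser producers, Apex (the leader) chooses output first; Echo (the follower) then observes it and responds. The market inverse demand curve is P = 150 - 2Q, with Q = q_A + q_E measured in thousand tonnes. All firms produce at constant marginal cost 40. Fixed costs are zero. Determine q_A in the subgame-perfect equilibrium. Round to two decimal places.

Solve by backward induction. Given q_A, the follower Echo maximises π_E = (150 - 2q_A - 2q_E)q_E - 40q_E.
Setting the follower's marginal profit to zero, 110 - 2q_A - 4q_E = 0, i.e. q_E = (110 - 2q_A)/4.
The leader anticipates this reaction. Substituting into P = 150 - 2Q gives P = 95 - q_A, so π_A = (95 - q_A)q_A - 40q_A.
The leader's first-order condition 55 - 2q_A = 0 yields q_A = 55/2.
Then q_E = (110 - 2·(55/2))/4 = 55/4.

27.50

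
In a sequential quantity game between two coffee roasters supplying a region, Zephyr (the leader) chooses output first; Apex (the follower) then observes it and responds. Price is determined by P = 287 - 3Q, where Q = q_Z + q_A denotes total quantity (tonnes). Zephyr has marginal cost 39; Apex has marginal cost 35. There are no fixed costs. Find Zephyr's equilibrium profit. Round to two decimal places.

Solve by backward induction. Given q_Z, the follower Apex maximises π_A = (287 - 3q_Z - 3q_A)q_A - 35q_A.
Follower FOC: 252 - 3q_Z - 6q_A = 0, so q_A(q_Z) = (252 - 3q_Z)/6.
Zephyr substitutes q_A(q_Z) into its own profit: π_Z = q_Z(287 - 3q_Z - (252 - 3q_Z)/2) - 39q_Z = (161 - (3/2)q_Z)q_Z - 39q_Z.
Leader FOC: 122 - 3q_Z = 0, so q_Z = 122/3.
Then q_A = (252 - 3·(122/3))/6 = 65/3.
Price P = 287 - 3·(187/3) = 100.
Zephyr's profit: (100 - 39)·(122/3) = 2480.6667.

2480.67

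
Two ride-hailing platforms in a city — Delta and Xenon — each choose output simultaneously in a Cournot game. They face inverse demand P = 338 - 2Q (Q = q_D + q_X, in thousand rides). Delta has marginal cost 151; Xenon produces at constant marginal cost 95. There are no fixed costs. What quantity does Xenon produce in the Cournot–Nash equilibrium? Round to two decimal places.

Delta's profit: π_D = (338 - 2Q)q_D - (151q_D). Setting ∂π_D/∂q_D = 0: 187 - 4q_D - 2(q_X) = 0.
Xenon's profit: π_X = (338 - 2Q)q_X - (95q_X). Setting ∂π_X/∂q_X = 0: 243 - 4q_X - 2(q_D) = 0.
Rearranging gives the reaction functions q_D = (187 - 2q_X)/4 and q_X = (243 - 2q_D)/4.
Substituting one into the other gives q_D = 131/6 and q_X = 299/6.

49.83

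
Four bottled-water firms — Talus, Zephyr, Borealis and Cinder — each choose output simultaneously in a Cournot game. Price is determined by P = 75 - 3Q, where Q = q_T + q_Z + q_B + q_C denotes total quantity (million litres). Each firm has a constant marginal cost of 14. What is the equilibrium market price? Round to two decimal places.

Each firm earns π_i = (75 - 3Q)q_i - 14q_i.
Setting ∂π_i/∂q_i = 0 with rivals' quantities fixed: 61 - 6q_i - 3·Σ_{j≠i} q_j = 0.
By symmetry each firm produces the same amount; substituting Σ_{j≠i} q_j = 3q_i yields q_i = 61/15.
Total output Q = 244/15, so price P = 75 - 3·(244/15) = 131/5.

26.20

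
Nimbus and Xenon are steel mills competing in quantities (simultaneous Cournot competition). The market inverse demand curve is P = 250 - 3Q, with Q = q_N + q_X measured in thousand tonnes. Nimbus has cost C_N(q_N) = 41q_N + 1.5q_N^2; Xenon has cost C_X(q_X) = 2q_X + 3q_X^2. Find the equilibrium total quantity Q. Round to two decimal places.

Nimbus's profit: π_N = (250 - 3Q)q_N - (41q_N + (3/2)q_N²). Setting ∂π_N/∂q_N = 0: 209 - 9q_N - 3(q_X) = 0.
Xenon's profit: π_X = (250 - 3Q)q_X - (2q_X + 3q_X²). Setting ∂π_X/∂q_X = 0: 248 - 12q_X - 3(q_N) = 0.
Best responses: q_N = (209 - 3q_X)/9, q_X = (248 - 3q_N)/12.
Solving the pair: q_N = 196/11, q_X = 535/33.
Total output Q = 196/11 + 535/33 = 1123/33.

34.03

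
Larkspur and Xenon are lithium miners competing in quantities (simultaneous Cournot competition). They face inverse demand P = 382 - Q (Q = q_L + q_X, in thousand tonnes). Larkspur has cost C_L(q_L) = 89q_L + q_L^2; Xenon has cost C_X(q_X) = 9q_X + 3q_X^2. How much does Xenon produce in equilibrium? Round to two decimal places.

38.68

Larkspur's profit: π_L = (382 - Q)q_L - (89q_L + q_L²). Setting ∂π_L/∂q_L = 0: 293 - 4q_L - (q_X) = 0.
Xenon's profit: π_X = (382 - Q)q_X - (9q_X + 3q_X²). Setting ∂π_X/∂q_X = 0: 373 - 8q_X - (q_L) = 0.
So q_L = (293 - q_X)/4 and q_X = (373 - q_L)/8.
Substituting one into the other gives q_L = 1971/31 and q_X = 1199/31.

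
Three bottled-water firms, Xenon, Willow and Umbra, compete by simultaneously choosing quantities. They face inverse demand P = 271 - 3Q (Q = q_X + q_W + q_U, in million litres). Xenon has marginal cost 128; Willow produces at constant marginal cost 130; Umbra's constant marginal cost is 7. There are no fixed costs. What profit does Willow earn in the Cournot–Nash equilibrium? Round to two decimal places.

Xenon's profit: π_X = (271 - 3Q)q_X - (128q_X). Setting ∂π_X/∂q_X = 0: 143 - 6q_X - 3(q_W + q_U) = 0.
Willow's first-order condition: 141 - 6q_W - 3(q_X + q_U) = 0.
Umbra's first-order condition: 264 - 6q_U - 3(q_X + q_W) = 0.
Adding the 3 conditions: 548 − 6Q − 6Q = 0, i.e. Q = 137/3.
Back-substituting: q_X = (143 − 137)/3 = 2, q_W = (141 − 137)/3 = 4/3, q_U = (264 − 137)/3 = 127/3.
Price P = 271 - 3·(137/3) = 134.
Willow's profit: (134 - 130)·(4/3) = 16/3.

5.33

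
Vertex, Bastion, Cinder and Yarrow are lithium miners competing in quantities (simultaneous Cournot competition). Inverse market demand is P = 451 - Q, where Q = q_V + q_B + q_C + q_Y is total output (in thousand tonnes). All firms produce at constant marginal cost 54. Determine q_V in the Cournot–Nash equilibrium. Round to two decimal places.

Each firm earns π_i = (451 - Q)q_i - 54q_i.
First-order condition (treating rivals' output as given): 397 - 2q_i - Σ_{j≠i} q_j = 0.
By symmetry each firm produces the same amount; substituting Σ_{j≠i} q_j = 3q_i yields q_i = 397/5.

79.40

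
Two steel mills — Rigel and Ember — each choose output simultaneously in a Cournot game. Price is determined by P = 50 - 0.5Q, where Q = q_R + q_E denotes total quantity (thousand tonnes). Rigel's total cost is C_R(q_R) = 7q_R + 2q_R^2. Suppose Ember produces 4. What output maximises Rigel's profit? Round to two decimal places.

With the rival's output fixed at 4, Rigel's profit is π_R = (50 - (1/2)·4 - (1/2)q_R)q_R - (7q_R + 2q_R²) = (48 - (1/2)q_R)q_R - (7q_R + 2q_R²).
∂π_R/∂q_R = 41 - 5q_R = 0, so q_R = 41/5.

8.20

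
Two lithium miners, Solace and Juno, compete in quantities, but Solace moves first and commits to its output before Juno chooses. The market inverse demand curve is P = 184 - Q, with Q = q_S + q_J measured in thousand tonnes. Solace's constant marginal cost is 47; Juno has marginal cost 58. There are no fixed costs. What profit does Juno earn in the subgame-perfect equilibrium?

676

The follower Juno best-responds to any q_S: π_J = (184 - Q)q_J - 58q_J.
Follower FOC: 126 - q_S - 2q_J = 0, so q_J(q_S) = (126 - q_S)/2.
The leader anticipates this reaction. Substituting into P = 184 - Q gives P = 121 - (1/2)q_S, so π_S = (121 - (1/2)q_S)q_S - 47q_S.
Maximising: ∂π_S/∂q_S = 74 - q_S = 0, giving q_S = 74.
Then q_J = (126 - 74)/2 = 26.
Price P = 184 - 100 = 84.
Juno's profit: (84 - 58)·26 = 676.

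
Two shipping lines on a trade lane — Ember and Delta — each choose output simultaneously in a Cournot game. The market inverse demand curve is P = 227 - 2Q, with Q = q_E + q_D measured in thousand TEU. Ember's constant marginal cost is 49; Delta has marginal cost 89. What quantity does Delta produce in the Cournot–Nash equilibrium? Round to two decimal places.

16.33

Ember's profit: π_E = (227 - 2Q)q_E - (49q_E). Setting ∂π_E/∂q_E = 0: 178 - 4q_E - 2(q_D) = 0.
Delta's first-order condition: 138 - 4q_D - 2(q_E) = 0.
Best responses: q_E = (178 - 2q_D)/4, q_D = (138 - 2q_E)/4.
Solving the pair: q_E = 109/3, q_D = 49/3.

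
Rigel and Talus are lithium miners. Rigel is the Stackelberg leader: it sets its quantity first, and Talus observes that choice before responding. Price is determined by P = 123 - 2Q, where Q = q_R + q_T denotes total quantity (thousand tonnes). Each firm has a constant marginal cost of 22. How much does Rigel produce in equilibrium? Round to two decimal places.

Solve by backward induction. Given q_R, the follower Talus maximises π_T = (123 - 2q_R - 2q_T)q_T - 22q_T.
∂π_T/∂q_T = 101 - 2q_R - 4q_T = 0 gives the reaction function q_T = (101 - 2q_R)/4.
The leader anticipates this reaction. Substituting into P = 123 - 2Q gives P = 145/2 - q_R, so π_R = (145/2 - q_R)q_R - 22q_R.
The leader's first-order condition 101/2 - 2q_R = 0 yields q_R = 101/4.
Then q_T = (101 - 2·(101/4))/4 = 101/8.

25.25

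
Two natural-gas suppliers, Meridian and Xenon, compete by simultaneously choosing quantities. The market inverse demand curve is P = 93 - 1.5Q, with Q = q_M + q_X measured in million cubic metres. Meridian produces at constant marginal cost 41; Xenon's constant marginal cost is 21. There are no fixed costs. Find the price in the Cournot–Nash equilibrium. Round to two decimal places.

51.67

Meridian's profit: π_M = (93 - 1.5Q)q_M - (41q_M). Setting ∂π_M/∂q_M = 0: 52 - 3q_M - (3/2)(q_X) = 0.
Xenon's first-order condition: 72 - 3q_X - (3/2)(q_M) = 0.
So q_M = (52 - (3/2)q_X)/3 and q_X = (72 - (3/2)q_M)/3.
Solving the pair: q_M = 64/9, q_X = 184/9.
Total output Q = 248/9, so price P = 93 - (3/2)·(248/9) = 155/3.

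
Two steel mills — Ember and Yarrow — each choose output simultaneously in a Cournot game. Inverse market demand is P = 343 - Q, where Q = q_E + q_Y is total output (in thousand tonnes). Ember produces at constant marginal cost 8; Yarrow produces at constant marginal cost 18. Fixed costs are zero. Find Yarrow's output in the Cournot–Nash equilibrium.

Ember's profit: π_E = (343 - Q)q_E - (8q_E). Setting ∂π_E/∂q_E = 0: 335 - 2q_E - (q_Y) = 0.
Yarrow's profit: π_Y = (343 - Q)q_Y - (18q_Y). Setting ∂π_Y/∂q_Y = 0: 325 - 2q_Y - (q_E) = 0.
Best responses: q_E = (335 - q_Y)/2, q_Y = (325 - q_E)/2.
Substituting one into the other gives q_E = 115 and q_Y = 105.

105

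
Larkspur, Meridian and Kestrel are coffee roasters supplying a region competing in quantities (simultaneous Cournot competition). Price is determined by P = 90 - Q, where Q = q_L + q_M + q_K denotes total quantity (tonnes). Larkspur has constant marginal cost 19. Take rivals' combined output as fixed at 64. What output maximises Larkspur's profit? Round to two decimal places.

With rivals' combined output fixed at 64, Larkspur's profit is π_L = (90 - 64 - q_L)q_L - (19q_L) = (26 - q_L)q_L - (19q_L).
∂π_L/∂q_L = 7 - 2q_L = 0, so q_L = 7/2.

3.50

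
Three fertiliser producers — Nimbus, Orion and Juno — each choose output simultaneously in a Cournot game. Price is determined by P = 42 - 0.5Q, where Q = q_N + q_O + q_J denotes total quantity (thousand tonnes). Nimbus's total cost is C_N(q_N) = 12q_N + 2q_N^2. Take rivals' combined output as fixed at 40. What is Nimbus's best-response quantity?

2

With rivals' combined output fixed at 40, Nimbus's profit is π_N = (42 - (1/2)·40 - (1/2)q_N)q_N - (12q_N + 2q_N²) = (22 - (1/2)q_N)q_N - (12q_N + 2q_N²).
∂π_N/∂q_N = 10 - 5q_N = 0, so q_N = 2.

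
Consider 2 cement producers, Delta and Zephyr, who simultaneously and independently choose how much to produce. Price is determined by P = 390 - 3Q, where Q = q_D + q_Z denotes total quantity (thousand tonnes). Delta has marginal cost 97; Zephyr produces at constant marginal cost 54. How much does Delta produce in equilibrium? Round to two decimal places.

27.78

Delta's profit: π_D = (390 - 3Q)q_D - (97q_D). Setting ∂π_D/∂q_D = 0: 293 - 6q_D - 3(q_Z) = 0.
Zephyr's profit: π_Z = (390 - 3Q)q_Z - (54q_Z). Setting ∂π_Z/∂q_Z = 0: 336 - 6q_Z - 3(q_D) = 0.
So q_D = (293 - 3q_Z)/6 and q_Z = (336 - 3q_D)/6.
Solving the pair: q_D = 250/9, q_Z = 379/9.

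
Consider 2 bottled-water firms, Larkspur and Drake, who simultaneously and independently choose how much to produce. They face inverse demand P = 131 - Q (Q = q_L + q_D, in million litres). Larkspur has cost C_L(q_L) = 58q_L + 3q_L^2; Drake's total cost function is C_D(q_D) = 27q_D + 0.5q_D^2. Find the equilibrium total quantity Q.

Larkspur's profit: π_L = (131 - Q)q_L - (58q_L + 3q_L²). Setting ∂π_L/∂q_L = 0: 73 - 8q_L - (q_D) = 0.
Drake's profit: π_D = (131 - Q)q_D - (27q_D + (1/2)q_D²). Setting ∂π_D/∂q_D = 0: 104 - 3q_D - (q_L) = 0.
Rearranging gives the reaction functions q_L = (73 - q_D)/8 and q_D = (104 - q_L)/3.
Substituting one into the other gives q_L = 5 and q_D = 33.
Total output Q = 5 + 33 = 38.

38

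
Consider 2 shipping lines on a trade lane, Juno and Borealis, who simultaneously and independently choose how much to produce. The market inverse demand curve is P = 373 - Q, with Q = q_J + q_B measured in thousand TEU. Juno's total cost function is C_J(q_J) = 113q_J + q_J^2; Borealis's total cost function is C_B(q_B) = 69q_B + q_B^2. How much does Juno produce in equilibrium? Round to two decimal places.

Juno's profit: π_J = (373 - Q)q_J - (113q_J + q_J²). Setting ∂π_J/∂q_J = 0: 260 - 4q_J - (q_B) = 0.
Borealis's first-order condition: 304 - 4q_B - (q_J) = 0.
Best responses: q_J = (260 - q_B)/4, q_B = (304 - q_J)/4.
Solving the pair: q_J = 736/15, q_B = 956/15.

49.07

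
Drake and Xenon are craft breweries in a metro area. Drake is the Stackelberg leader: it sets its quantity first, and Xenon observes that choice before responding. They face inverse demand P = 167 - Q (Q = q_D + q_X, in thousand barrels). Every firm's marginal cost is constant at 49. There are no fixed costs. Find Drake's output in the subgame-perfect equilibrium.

The follower Xenon best-responds to any q_D: π_X = (167 - Q)q_X - 49q_X.
Follower FOC: 118 - q_D - 2q_X = 0, so q_X(q_D) = (118 - q_D)/2.
Drake substitutes q_X(q_D) into its own profit: π_D = q_D(167 - q_D - (118 - q_D)/2) - 49q_D = (108 - (1/2)q_D)q_D - 49q_D.
Maximising: ∂π_D/∂q_D = 59 - q_D = 0, giving q_D = 59.
Then q_X = (118 - 59)/2 = 59/2.

59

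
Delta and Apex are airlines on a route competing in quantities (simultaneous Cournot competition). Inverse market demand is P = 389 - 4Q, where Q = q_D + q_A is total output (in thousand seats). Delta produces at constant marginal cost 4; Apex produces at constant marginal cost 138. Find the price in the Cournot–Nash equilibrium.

Delta's profit: π_D = (389 - 4Q)q_D - (4q_D). Setting ∂π_D/∂q_D = 0: 385 - 8q_D - 4(q_A) = 0.
Apex's first-order condition: 251 - 8q_A - 4(q_D) = 0.
Rearranging gives the reaction functions q_D = (385 - 4q_A)/8 and q_A = (251 - 4q_D)/8.
Solving the pair: q_D = 173/4, q_A = 39/4.
Total output Q = 53, so price P = 389 - 4·53 = 177.

177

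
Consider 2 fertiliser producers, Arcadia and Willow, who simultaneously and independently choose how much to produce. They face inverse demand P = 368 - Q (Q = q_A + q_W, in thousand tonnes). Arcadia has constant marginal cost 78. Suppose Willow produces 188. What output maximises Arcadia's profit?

51

With the rival's output fixed at 188, Arcadia's profit is π_A = (368 - 188 - q_A)q_A - (78q_A) = (180 - q_A)q_A - (78q_A).
∂π_A/∂q_A = 102 - 2q_A = 0, so q_A = 51.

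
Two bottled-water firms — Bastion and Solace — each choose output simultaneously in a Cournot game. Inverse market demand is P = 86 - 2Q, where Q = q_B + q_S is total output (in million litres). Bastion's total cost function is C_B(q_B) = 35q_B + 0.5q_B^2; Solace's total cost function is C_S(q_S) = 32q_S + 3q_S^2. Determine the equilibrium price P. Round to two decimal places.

Bastion's profit: π_B = (86 - 2Q)q_B - (35q_B + (1/2)q_B²). Setting ∂π_B/∂q_B = 0: 51 - 5q_B - 2(q_S) = 0.
Solace's profit: π_S = (86 - 2Q)q_S - (32q_S + 3q_S²). Setting ∂π_S/∂q_S = 0: 54 - 10q_S - 2(q_B) = 0.
Rearranging gives the reaction functions q_B = (51 - 2q_S)/5 and q_S = (54 - 2q_B)/10.
Substituting one into the other gives q_B = 201/23 and q_S = 84/23.
Total output Q = 285/23, so price P = 86 - 2·(285/23) = 1408/23.

61.22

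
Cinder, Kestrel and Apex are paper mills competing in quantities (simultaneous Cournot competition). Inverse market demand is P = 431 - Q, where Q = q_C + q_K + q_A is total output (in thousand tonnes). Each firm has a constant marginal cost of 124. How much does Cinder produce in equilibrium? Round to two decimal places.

76.75

Each firm earns π_i = (431 - Q)q_i - 124q_i.
First-order condition (treating rivals' output as given): 307 - 2q_i - Σ_{j≠i} q_j = 0.
By symmetry each firm produces the same amount; substituting Σ_{j≠i} q_j = 2q_i yields q_i = 307/4.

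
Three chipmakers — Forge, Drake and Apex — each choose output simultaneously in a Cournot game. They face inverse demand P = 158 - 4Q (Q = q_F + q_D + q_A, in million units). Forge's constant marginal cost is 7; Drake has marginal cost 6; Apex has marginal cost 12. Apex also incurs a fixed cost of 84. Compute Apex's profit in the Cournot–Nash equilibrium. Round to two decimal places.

200.77

Forge's profit: π_F = (158 - 4Q)q_F - (7q_F). Setting ∂π_F/∂q_F = 0: 151 - 8q_F - 4(q_D + q_A) = 0.
Drake's profit: π_D = (158 - 4Q)q_D - (6q_D). Setting ∂π_D/∂q_D = 0: 152 - 8q_D - 4(q_F + q_A) = 0.
Apex's profit: π_A = (158 - 4Q)q_A - (12q_A). Setting ∂π_A/∂q_A = 0: 146 - 8q_A - 4(q_F + q_D) = 0.
Adding the 3 first-order conditions: 449 − 16Q = 0, so Q = 449/16.
Back-substituting: q_F = (151 − 449/4)/4 = 155/16, q_D = (152 − 449/4)/4 = 159/16, q_A = (146 − 449/4)/4 = 135/16.
Price P = 158 - 4·(449/16) = 183/4.
Apex's profit: (183/4 - 12)·(135/16) - 84 = 200.7656.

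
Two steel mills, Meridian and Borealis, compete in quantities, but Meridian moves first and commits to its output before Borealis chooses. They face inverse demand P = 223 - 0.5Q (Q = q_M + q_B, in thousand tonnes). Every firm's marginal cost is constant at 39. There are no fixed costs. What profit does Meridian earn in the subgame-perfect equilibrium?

8464

The follower Borealis best-responds to any q_M: π_B = (223 - 0.5Q)q_B - 39q_B.
∂π_B/∂q_B = 184 - (1/2)q_M - q_B = 0 gives the reaction function q_B = (184 - (1/2)q_M).
Meridian substitutes q_B(q_M) into its own profit: π_M = q_M(223 - (1/2)q_M - (184 - (1/2)q_M)/2) - 39q_M = (131 - (1/4)q_M)q_M - 39q_M.
The leader's first-order condition 92 - (1/2)q_M = 0 yields q_M = 184.
Then q_B = (184 - (1/2)·184) = 92.
Price P = 223 - (1/2)·276 = 85.
Meridian's profit: (85 - 39)·184 = 8464.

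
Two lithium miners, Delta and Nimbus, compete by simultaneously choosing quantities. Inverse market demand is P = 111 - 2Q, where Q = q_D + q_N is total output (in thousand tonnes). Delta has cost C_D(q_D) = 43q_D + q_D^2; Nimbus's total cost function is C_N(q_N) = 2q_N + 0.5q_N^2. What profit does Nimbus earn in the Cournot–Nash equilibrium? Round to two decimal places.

Delta's profit: π_D = (111 - 2Q)q_D - (43q_D + q_D²). Setting ∂π_D/∂q_D = 0: 68 - 6q_D - 2(q_N) = 0.
Nimbus's profit: π_N = (111 - 2Q)q_N - (2q_N + (1/2)q_N²). Setting ∂π_N/∂q_N = 0: 109 - 5q_N - 2(q_D) = 0.
So q_D = (68 - 2q_N)/6 and q_N = (109 - 2q_D)/5.
Substituting one into the other gives q_D = 61/13 and q_N = 259/13.
Price P = 111 - 2·(320/13) = 803/13.
Nimbus's profit: (803/13)·(259/13) - 2·(259/13) - (1/2)(259/13)² = 992.3225.

992.32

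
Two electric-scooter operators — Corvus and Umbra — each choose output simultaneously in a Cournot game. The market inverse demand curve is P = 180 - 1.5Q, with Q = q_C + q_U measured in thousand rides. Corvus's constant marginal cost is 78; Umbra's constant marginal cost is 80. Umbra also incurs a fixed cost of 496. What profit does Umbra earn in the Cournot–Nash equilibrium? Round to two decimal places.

215.41

Corvus's profit: π_C = (180 - 1.5Q)q_C - (78q_C). Setting ∂π_C/∂q_C = 0: 102 - 3q_C - (3/2)(q_U) = 0.
Umbra's first-order condition: 100 - 3q_U - (3/2)(q_C) = 0.
So q_C = (102 - (3/2)q_U)/3 and q_U = (100 - (3/2)q_C)/3.
Solving the pair: q_C = 208/9, q_U = 196/9.
Price P = 180 - (3/2)·(404/9) = 338/3.
Umbra's profit: (338/3 - 80)·(196/9) - 496 = 215.4074.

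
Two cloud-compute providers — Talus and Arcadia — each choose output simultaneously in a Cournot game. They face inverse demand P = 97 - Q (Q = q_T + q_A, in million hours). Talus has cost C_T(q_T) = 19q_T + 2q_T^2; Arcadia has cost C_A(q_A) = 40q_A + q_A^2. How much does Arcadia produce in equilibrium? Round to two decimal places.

11.48

Talus's profit: π_T = (97 - Q)q_T - (19q_T + 2q_T²). Setting ∂π_T/∂q_T = 0: 78 - 6q_T - (q_A) = 0.
Arcadia's first-order condition: 57 - 4q_A - (q_T) = 0.
So q_T = (78 - q_A)/6 and q_A = (57 - q_T)/4.
Substituting one into the other gives q_T = 255/23 and q_A = 264/23.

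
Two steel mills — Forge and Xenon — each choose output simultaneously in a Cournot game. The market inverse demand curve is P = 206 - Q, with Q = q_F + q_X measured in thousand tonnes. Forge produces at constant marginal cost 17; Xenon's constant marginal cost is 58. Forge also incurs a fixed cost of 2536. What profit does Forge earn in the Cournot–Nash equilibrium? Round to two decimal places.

Forge's profit: π_F = (206 - Q)q_F - (17q_F). Setting ∂π_F/∂q_F = 0: 189 - 2q_F - (q_X) = 0.
Xenon's profit: π_X = (206 - Q)q_X - (58q_X). Setting ∂π_X/∂q_X = 0: 148 - 2q_X - (q_F) = 0.
So q_F = (189 - q_X)/2 and q_X = (148 - q_F)/2.
Substituting one into the other gives q_F = 230/3 and q_X = 107/3.
Price P = 206 - 337/3 = 281/3.
Forge's profit: (281/3 - 17)·(230/3) - 2536 = 3341.7778.

3341.78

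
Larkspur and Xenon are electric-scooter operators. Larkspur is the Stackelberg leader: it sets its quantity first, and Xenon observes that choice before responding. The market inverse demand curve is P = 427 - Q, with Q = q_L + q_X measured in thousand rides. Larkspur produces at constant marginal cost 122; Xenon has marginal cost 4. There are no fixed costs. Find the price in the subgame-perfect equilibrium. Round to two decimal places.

The follower Xenon best-responds to any q_L: π_X = (427 - Q)q_X - 4q_X.
Follower FOC: 423 - q_L - 2q_X = 0, so q_X(q_L) = (423 - q_L)/2.
The leader anticipates this reaction. Substituting into P = 427 - Q gives P = 431/2 - (1/2)q_L, so π_L = (431/2 - (1/2)q_L)q_L - 122q_L.
Maximising: ∂π_L/∂q_L = 187/2 - q_L = 0, giving q_L = 187/2.
Then q_X = (423 - 187/2)/2 = 659/4.
Total output Q = 1033/4, so price P = 427 - 1033/4 = 675/4.

168.75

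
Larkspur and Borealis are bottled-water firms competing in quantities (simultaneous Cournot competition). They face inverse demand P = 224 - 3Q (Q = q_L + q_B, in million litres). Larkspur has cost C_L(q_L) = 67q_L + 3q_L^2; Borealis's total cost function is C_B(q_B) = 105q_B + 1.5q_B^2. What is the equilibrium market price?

163

Larkspur's profit: π_L = (224 - 3Q)q_L - (67q_L + 3q_L²). Setting ∂π_L/∂q_L = 0: 157 - 12q_L - 3(q_B) = 0.
Borealis's profit: π_B = (224 - 3Q)q_B - (105q_B + (3/2)q_B²). Setting ∂π_B/∂q_B = 0: 119 - 9q_B - 3(q_L) = 0.
Rearranging gives the reaction functions q_L = (157 - 3q_B)/12 and q_B = (119 - 3q_L)/9.
Solving the pair: q_L = 32/3, q_B = 29/3.
Total output Q = 61/3, so price P = 224 - 3·(61/3) = 163.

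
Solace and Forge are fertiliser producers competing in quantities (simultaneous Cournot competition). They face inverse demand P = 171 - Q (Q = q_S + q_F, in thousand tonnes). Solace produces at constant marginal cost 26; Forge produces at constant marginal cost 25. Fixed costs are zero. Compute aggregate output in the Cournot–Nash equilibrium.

Solace's profit: π_S = (171 - Q)q_S - (26q_S). Setting ∂π_S/∂q_S = 0: 145 - 2q_S - (q_F) = 0.
Forge's first-order condition: 146 - 2q_F - (q_S) = 0.
Best responses: q_S = (145 - q_F)/2, q_F = (146 - q_S)/2.
Substituting one into the other gives q_S = 48 and q_F = 49.
Total output Q = 48 + 49 = 97.

97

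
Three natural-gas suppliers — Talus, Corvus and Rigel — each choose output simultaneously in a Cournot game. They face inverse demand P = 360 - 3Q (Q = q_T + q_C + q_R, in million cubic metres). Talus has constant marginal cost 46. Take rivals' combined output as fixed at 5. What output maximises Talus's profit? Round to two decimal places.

49.83

With rivals' combined output fixed at 5, Talus's profit is π_T = (360 - 3·5 - 3q_T)q_T - (46q_T) = (345 - 3q_T)q_T - (46q_T).
∂π_T/∂q_T = 299 - 6q_T = 0, so q_T = 299/6.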